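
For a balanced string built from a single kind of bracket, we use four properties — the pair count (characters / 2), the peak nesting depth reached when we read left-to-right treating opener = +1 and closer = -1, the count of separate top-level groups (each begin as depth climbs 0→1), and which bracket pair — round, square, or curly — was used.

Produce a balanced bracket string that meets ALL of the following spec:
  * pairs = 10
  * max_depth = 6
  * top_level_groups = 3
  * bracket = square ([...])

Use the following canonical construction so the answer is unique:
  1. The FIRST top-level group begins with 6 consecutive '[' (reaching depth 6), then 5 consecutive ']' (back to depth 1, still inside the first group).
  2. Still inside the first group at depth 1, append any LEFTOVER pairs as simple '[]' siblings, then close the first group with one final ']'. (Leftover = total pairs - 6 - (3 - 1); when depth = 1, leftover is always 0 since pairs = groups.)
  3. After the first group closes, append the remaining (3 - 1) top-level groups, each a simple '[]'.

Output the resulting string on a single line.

Answer: [[[[[[]]]]][][]][][]

Derivation:
Spec: pairs=10 depth=6 groups=3
Leftover pairs = 10 - 6 - (3-1) = 2
First group: deep chain of depth 6 + 2 sibling pairs
Remaining 2 groups: simple '[]' each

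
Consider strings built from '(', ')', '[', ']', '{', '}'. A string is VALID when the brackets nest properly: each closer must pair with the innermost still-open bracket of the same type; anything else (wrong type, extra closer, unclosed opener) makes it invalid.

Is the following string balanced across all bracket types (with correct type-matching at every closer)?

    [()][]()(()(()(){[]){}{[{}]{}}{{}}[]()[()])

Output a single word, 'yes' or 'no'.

pos 0: push '['; stack = [
pos 1: push '('; stack = [(
pos 2: ')' matches '('; pop; stack = [
pos 3: ']' matches '['; pop; stack = (empty)
pos 4: push '['; stack = [
pos 5: ']' matches '['; pop; stack = (empty)
pos 6: push '('; stack = (
pos 7: ')' matches '('; pop; stack = (empty)
pos 8: push '('; stack = (
pos 9: push '('; stack = ((
pos 10: ')' matches '('; pop; stack = (
pos 11: push '('; stack = ((
pos 12: push '('; stack = (((
pos 13: ')' matches '('; pop; stack = ((
pos 14: push '('; stack = (((
pos 15: ')' matches '('; pop; stack = ((
pos 16: push '{'; stack = (({
pos 17: push '['; stack = (({[
pos 18: ']' matches '['; pop; stack = (({
pos 19: saw closer ')' but top of stack is '{' (expected '}') → INVALID
Verdict: type mismatch at position 19: ')' closes '{' → no

Answer: no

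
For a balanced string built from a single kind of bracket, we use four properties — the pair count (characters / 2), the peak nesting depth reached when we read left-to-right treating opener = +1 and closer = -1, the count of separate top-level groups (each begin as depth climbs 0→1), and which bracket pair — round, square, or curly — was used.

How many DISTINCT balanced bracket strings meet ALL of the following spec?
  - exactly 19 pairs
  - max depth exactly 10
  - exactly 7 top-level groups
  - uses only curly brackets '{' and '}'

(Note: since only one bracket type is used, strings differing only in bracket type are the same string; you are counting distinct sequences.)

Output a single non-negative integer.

Answer: 19908

Derivation:
Spec: pairs=19 depth=10 groups=7
Count(depth <= 10) = 31863293
Count(depth <= 9) = 31843385
Count(depth == 10) = 31863293 - 31843385 = 19908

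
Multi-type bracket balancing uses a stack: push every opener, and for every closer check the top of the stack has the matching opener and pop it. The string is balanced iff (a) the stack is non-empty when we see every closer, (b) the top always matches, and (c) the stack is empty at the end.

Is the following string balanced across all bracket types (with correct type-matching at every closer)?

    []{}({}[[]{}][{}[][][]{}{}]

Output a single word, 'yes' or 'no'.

Answer: no

Derivation:
pos 0: push '['; stack = [
pos 1: ']' matches '['; pop; stack = (empty)
pos 2: push '{'; stack = {
pos 3: '}' matches '{'; pop; stack = (empty)
pos 4: push '('; stack = (
pos 5: push '{'; stack = ({
pos 6: '}' matches '{'; pop; stack = (
pos 7: push '['; stack = ([
pos 8: push '['; stack = ([[
pos 9: ']' matches '['; pop; stack = ([
pos 10: push '{'; stack = ([{
pos 11: '}' matches '{'; pop; stack = ([
pos 12: ']' matches '['; pop; stack = (
pos 13: push '['; stack = ([
pos 14: push '{'; stack = ([{
pos 15: '}' matches '{'; pop; stack = ([
pos 16: push '['; stack = ([[
pos 17: ']' matches '['; pop; stack = ([
pos 18: push '['; stack = ([[
pos 19: ']' matches '['; pop; stack = ([
pos 20: push '['; stack = ([[
pos 21: ']' matches '['; pop; stack = ([
pos 22: push '{'; stack = ([{
pos 23: '}' matches '{'; pop; stack = ([
pos 24: push '{'; stack = ([{
pos 25: '}' matches '{'; pop; stack = ([
pos 26: ']' matches '['; pop; stack = (
end: stack still non-empty (() → INVALID
Verdict: unclosed openers at end: ( → no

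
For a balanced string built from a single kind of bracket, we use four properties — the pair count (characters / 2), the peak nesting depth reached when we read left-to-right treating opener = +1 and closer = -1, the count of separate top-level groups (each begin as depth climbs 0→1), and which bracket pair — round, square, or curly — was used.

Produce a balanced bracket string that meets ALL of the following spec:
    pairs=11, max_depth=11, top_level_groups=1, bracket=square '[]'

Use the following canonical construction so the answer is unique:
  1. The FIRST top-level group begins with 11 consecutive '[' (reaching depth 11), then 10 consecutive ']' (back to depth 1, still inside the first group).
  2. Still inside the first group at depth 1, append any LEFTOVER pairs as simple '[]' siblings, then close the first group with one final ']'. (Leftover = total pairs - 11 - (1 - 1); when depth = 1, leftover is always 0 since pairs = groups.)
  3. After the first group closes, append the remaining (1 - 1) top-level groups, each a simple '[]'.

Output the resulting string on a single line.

Answer: [[[[[[[[[[[]]]]]]]]]]]

Derivation:
Spec: pairs=11 depth=11 groups=1
Leftover pairs = 11 - 11 - (1-1) = 0
First group: deep chain of depth 11 + 0 sibling pairs
Remaining 0 groups: simple '[]' each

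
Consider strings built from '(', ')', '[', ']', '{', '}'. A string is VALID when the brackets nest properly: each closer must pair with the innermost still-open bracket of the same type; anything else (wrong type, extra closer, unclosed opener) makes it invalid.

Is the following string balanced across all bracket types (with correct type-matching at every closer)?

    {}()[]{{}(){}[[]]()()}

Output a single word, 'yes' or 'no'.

pos 0: push '{'; stack = {
pos 1: '}' matches '{'; pop; stack = (empty)
pos 2: push '('; stack = (
pos 3: ')' matches '('; pop; stack = (empty)
pos 4: push '['; stack = [
pos 5: ']' matches '['; pop; stack = (empty)
pos 6: push '{'; stack = {
pos 7: push '{'; stack = {{
pos 8: '}' matches '{'; pop; stack = {
pos 9: push '('; stack = {(
pos 10: ')' matches '('; pop; stack = {
pos 11: push '{'; stack = {{
pos 12: '}' matches '{'; pop; stack = {
pos 13: push '['; stack = {[
pos 14: push '['; stack = {[[
pos 15: ']' matches '['; pop; stack = {[
pos 16: ']' matches '['; pop; stack = {
pos 17: push '('; stack = {(
pos 18: ')' matches '('; pop; stack = {
pos 19: push '('; stack = {(
pos 20: ')' matches '('; pop; stack = {
pos 21: '}' matches '{'; pop; stack = (empty)
end: stack empty → VALID
Verdict: properly nested → yes

Answer: yes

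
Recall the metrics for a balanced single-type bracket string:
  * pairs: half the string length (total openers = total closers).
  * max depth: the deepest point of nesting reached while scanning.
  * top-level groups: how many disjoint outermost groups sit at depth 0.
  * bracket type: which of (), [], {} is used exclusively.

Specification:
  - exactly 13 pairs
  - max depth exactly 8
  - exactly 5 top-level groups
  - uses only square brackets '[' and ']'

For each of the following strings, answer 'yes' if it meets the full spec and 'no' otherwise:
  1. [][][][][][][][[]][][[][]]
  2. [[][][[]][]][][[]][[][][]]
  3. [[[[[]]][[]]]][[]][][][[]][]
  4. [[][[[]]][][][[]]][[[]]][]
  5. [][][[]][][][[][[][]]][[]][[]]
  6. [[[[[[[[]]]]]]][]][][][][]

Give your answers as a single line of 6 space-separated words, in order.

Answer: no no no no no yes

Derivation:
String 1 '[][][][][][][][[]][][[][]]': depth seq [1 0 1 0 1 0 1 0 1 0 1 0 1 0 1 2 1 0 1 0 1 2 1 2 1 0]
  -> pairs=13 depth=2 groups=10 -> no
String 2 '[[][][[]][]][][[]][[][][]]': depth seq [1 2 1 2 1 2 3 2 1 2 1 0 1 0 1 2 1 0 1 2 1 2 1 2 1 0]
  -> pairs=13 depth=3 groups=4 -> no
String 3 '[[[[[]]][[]]]][[]][][][[]][]': depth seq [1 2 3 4 5 4 3 2 3 4 3 2 1 0 1 2 1 0 1 0 1 0 1 2 1 0 1 0]
  -> pairs=14 depth=5 groups=6 -> no
String 4 '[[][[[]]][][][[]]][[[]]][]': depth seq [1 2 1 2 3 4 3 2 1 2 1 2 1 2 3 2 1 0 1 2 3 2 1 0 1 0]
  -> pairs=13 depth=4 groups=3 -> no
String 5 '[][][[]][][][[][[][]]][[]][[]]': depth seq [1 0 1 0 1 2 1 0 1 0 1 0 1 2 1 2 3 2 3 2 1 0 1 2 1 0 1 2 1 0]
  -> pairs=15 depth=3 groups=8 -> no
String 6 '[[[[[[[[]]]]]]][]][][][][]': depth seq [1 2 3 4 5 6 7 8 7 6 5 4 3 2 1 2 1 0 1 0 1 0 1 0 1 0]
  -> pairs=13 depth=8 groups=5 -> yes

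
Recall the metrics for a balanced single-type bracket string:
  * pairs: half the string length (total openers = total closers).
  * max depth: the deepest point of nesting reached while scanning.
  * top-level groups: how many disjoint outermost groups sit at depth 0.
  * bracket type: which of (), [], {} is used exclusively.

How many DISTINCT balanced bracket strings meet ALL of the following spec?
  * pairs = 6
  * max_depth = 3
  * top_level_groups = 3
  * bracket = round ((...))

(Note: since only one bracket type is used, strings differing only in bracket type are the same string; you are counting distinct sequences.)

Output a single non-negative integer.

Spec: pairs=6 depth=3 groups=3
Count(depth <= 3) = 25
Count(depth <= 2) = 10
Count(depth == 3) = 25 - 10 = 15

Answer: 15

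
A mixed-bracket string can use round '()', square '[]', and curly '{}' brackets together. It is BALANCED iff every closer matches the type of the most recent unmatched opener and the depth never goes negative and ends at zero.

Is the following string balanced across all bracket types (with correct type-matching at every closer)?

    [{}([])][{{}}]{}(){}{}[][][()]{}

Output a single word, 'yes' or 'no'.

pos 0: push '['; stack = [
pos 1: push '{'; stack = [{
pos 2: '}' matches '{'; pop; stack = [
pos 3: push '('; stack = [(
pos 4: push '['; stack = [([
pos 5: ']' matches '['; pop; stack = [(
pos 6: ')' matches '('; pop; stack = [
pos 7: ']' matches '['; pop; stack = (empty)
pos 8: push '['; stack = [
pos 9: push '{'; stack = [{
pos 10: push '{'; stack = [{{
pos 11: '}' matches '{'; pop; stack = [{
pos 12: '}' matches '{'; pop; stack = [
pos 13: ']' matches '['; pop; stack = (empty)
pos 14: push '{'; stack = {
pos 15: '}' matches '{'; pop; stack = (empty)
pos 16: push '('; stack = (
pos 17: ')' matches '('; pop; stack = (empty)
pos 18: push '{'; stack = {
pos 19: '}' matches '{'; pop; stack = (empty)
pos 20: push '{'; stack = {
pos 21: '}' matches '{'; pop; stack = (empty)
pos 22: push '['; stack = [
pos 23: ']' matches '['; pop; stack = (empty)
pos 24: push '['; stack = [
pos 25: ']' matches '['; pop; stack = (empty)
pos 26: push '['; stack = [
pos 27: push '('; stack = [(
pos 28: ')' matches '('; pop; stack = [
pos 29: ']' matches '['; pop; stack = (empty)
pos 30: push '{'; stack = {
pos 31: '}' matches '{'; pop; stack = (empty)
end: stack empty → VALID
Verdict: properly nested → yes

Answer: yes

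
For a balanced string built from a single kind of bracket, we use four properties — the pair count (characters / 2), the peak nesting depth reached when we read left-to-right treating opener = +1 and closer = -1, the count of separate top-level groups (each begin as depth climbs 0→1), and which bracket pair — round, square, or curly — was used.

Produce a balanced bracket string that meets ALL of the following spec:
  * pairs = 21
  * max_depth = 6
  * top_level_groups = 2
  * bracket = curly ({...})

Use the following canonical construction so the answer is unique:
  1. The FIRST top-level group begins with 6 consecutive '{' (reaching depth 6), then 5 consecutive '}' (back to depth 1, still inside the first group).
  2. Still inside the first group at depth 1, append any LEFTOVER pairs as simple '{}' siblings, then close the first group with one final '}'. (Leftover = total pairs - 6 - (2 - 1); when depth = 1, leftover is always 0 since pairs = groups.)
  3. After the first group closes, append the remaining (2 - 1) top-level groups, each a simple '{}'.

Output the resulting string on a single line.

Spec: pairs=21 depth=6 groups=2
Leftover pairs = 21 - 6 - (2-1) = 14
First group: deep chain of depth 6 + 14 sibling pairs
Remaining 1 groups: simple '{}' each

Answer: {{{{{{}}}}}{}{}{}{}{}{}{}{}{}{}{}{}{}{}}{}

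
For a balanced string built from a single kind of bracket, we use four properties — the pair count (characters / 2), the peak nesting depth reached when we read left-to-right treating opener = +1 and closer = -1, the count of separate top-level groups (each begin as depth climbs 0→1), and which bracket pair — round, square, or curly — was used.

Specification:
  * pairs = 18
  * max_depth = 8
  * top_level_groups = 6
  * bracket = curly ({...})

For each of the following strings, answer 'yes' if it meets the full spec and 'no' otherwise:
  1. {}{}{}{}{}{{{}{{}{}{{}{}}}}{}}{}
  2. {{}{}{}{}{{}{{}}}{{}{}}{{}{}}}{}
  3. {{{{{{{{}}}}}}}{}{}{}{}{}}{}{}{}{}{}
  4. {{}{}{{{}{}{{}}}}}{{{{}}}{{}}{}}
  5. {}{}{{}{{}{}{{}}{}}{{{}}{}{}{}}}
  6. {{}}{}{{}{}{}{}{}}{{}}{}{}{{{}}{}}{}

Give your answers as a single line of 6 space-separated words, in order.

String 1 '{}{}{}{}{}{{{}{{}{}{{}{}}}}{}}{}': depth seq [1 0 1 0 1 0 1 0 1 0 1 2 3 2 3 4 3 4 3 4 5 4 5 4 3 2 1 2 1 0 1 0]
  -> pairs=16 depth=5 groups=7 -> no
String 2 '{{}{}{}{}{{}{{}}}{{}{}}{{}{}}}{}': depth seq [1 2 1 2 1 2 1 2 1 2 3 2 3 4 3 2 1 2 3 2 3 2 1 2 3 2 3 2 1 0 1 0]
  -> pairs=16 depth=4 groups=2 -> no
String 3 '{{{{{{{{}}}}}}}{}{}{}{}{}}{}{}{}{}{}': depth seq [1 2 3 4 5 6 7 8 7 6 5 4 3 2 1 2 1 2 1 2 1 2 1 2 1 0 1 0 1 0 1 0 1 0 1 0]
  -> pairs=18 depth=8 groups=6 -> yes
String 4 '{{}{}{{{}{}{{}}}}}{{{{}}}{{}}{}}': depth seq [1 2 1 2 1 2 3 4 3 4 3 4 5 4 3 2 1 0 1 2 3 4 3 2 1 2 3 2 1 2 1 0]
  -> pairs=16 depth=5 groups=2 -> no
String 5 '{}{}{{}{{}{}{{}}{}}{{{}}{}{}{}}}': depth seq [1 0 1 0 1 2 1 2 3 2 3 2 3 4 3 2 3 2 1 2 3 4 3 2 3 2 3 2 3 2 1 0]
  -> pairs=16 depth=4 groups=3 -> no
String 6 '{{}}{}{{}{}{}{}{}}{{}}{}{}{{{}}{}}{}': depth seq [1 2 1 0 1 0 1 2 1 2 1 2 1 2 1 2 1 0 1 2 1 0 1 0 1 0 1 2 3 2 1 2 1 0 1 0]
  -> pairs=18 depth=3 groups=8 -> no

Answer: no no yes no no no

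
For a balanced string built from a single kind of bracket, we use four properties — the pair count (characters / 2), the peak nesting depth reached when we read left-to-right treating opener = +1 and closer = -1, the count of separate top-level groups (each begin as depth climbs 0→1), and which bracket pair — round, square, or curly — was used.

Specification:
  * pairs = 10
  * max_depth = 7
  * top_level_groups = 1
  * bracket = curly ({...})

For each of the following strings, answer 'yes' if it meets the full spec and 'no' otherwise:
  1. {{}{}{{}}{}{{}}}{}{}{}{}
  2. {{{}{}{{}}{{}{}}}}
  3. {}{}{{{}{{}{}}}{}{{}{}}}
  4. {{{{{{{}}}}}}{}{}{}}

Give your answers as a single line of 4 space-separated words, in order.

String 1 '{{}{}{{}}{}{{}}}{}{}{}{}': depth seq [1 2 1 2 1 2 3 2 1 2 1 2 3 2 1 0 1 0 1 0 1 0 1 0]
  -> pairs=12 depth=3 groups=5 -> no
String 2 '{{{}{}{{}}{{}{}}}}': depth seq [1 2 3 2 3 2 3 4 3 2 3 4 3 4 3 2 1 0]
  -> pairs=9 depth=4 groups=1 -> no
String 3 '{}{}{{{}{{}{}}}{}{{}{}}}': depth seq [1 0 1 0 1 2 3 2 3 4 3 4 3 2 1 2 1 2 3 2 3 2 1 0]
  -> pairs=12 depth=4 groups=3 -> no
String 4 '{{{{{{{}}}}}}{}{}{}}': depth seq [1 2 3 4 5 6 7 6 5 4 3 2 1 2 1 2 1 2 1 0]
  -> pairs=10 depth=7 groups=1 -> yes

Answer: no no no yes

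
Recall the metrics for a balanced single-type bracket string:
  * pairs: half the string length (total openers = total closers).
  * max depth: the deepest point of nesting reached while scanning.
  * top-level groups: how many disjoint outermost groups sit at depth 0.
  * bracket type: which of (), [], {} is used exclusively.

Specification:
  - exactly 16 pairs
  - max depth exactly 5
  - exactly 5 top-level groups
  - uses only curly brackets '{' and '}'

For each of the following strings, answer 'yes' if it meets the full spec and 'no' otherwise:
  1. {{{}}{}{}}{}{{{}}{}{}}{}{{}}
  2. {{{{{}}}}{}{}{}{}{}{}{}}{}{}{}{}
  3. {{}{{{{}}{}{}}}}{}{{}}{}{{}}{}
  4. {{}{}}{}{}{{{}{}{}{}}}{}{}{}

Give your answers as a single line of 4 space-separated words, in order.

String 1 '{{{}}{}{}}{}{{{}}{}{}}{}{{}}': depth seq [1 2 3 2 1 2 1 2 1 0 1 0 1 2 3 2 1 2 1 2 1 0 1 0 1 2 1 0]
  -> pairs=14 depth=3 groups=5 -> no
String 2 '{{{{{}}}}{}{}{}{}{}{}{}}{}{}{}{}': depth seq [1 2 3 4 5 4 3 2 1 2 1 2 1 2 1 2 1 2 1 2 1 2 1 0 1 0 1 0 1 0 1 0]
  -> pairs=16 depth=5 groups=5 -> yes
String 3 '{{}{{{{}}{}{}}}}{}{{}}{}{{}}{}': depth seq [1 2 1 2 3 4 5 4 3 4 3 4 3 2 1 0 1 0 1 2 1 0 1 0 1 2 1 0 1 0]
  -> pairs=15 depth=5 groups=6 -> no
String 4 '{{}{}}{}{}{{{}{}{}{}}}{}{}{}': depth seq [1 2 1 2 1 0 1 0 1 0 1 2 3 2 3 2 3 2 3 2 1 0 1 0 1 0 1 0]
  -> pairs=14 depth=3 groups=7 -> no

Answer: no yes no no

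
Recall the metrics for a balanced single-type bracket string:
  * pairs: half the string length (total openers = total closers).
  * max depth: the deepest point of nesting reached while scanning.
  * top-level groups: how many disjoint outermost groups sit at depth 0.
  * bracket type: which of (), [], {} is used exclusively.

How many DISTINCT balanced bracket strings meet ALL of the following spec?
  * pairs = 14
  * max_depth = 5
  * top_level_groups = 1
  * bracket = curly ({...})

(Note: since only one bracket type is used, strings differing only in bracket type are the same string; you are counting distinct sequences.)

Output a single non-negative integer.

Spec: pairs=14 depth=5 groups=1
Count(depth <= 5) = 265721
Count(depth <= 4) = 75025
Count(depth == 5) = 265721 - 75025 = 190696

Answer: 190696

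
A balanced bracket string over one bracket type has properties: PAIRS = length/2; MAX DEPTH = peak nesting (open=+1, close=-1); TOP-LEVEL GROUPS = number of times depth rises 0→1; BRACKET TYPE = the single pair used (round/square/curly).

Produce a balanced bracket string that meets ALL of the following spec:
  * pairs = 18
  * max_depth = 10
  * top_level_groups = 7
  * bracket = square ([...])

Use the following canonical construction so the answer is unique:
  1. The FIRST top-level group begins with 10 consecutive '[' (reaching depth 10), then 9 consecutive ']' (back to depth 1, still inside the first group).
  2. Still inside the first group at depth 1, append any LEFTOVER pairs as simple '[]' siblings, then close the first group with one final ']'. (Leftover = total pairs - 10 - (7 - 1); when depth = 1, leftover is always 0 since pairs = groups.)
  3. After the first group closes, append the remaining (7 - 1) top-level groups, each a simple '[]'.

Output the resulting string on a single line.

Answer: [[[[[[[[[[]]]]]]]]][][]][][][][][][]

Derivation:
Spec: pairs=18 depth=10 groups=7
Leftover pairs = 18 - 10 - (7-1) = 2
First group: deep chain of depth 10 + 2 sibling pairs
Remaining 6 groups: simple '[]' each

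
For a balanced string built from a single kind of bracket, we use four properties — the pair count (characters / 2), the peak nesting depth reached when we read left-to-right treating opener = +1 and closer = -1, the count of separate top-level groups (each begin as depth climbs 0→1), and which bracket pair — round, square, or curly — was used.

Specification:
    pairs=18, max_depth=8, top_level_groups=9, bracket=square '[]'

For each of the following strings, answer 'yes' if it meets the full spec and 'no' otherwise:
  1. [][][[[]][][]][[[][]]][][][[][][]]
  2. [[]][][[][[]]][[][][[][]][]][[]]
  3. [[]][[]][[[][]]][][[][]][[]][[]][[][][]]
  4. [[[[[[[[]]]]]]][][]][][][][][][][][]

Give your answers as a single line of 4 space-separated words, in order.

String 1 '[][][[[]][][]][[[][]]][][][[][][]]': depth seq [1 0 1 0 1 2 3 2 1 2 1 2 1 0 1 2 3 2 3 2 1 0 1 0 1 0 1 2 1 2 1 2 1 0]
  -> pairs=17 depth=3 groups=7 -> no
String 2 '[[]][][[][[]]][[][][[][]][]][[]]': depth seq [1 2 1 0 1 0 1 2 1 2 3 2 1 0 1 2 1 2 1 2 3 2 3 2 1 2 1 0 1 2 1 0]
  -> pairs=16 depth=3 groups=5 -> no
String 3 '[[]][[]][[[][]]][][[][]][[]][[]][[][][]]': depth seq [1 2 1 0 1 2 1 0 1 2 3 2 3 2 1 0 1 0 1 2 1 2 1 0 1 2 1 0 1 2 1 0 1 2 1 2 1 2 1 0]
  -> pairs=20 depth=3 groups=8 -> no
String 4 '[[[[[[[[]]]]]]][][]][][][][][][][][]': depth seq [1 2 3 4 5 6 7 8 7 6 5 4 3 2 1 2 1 2 1 0 1 0 1 0 1 0 1 0 1 0 1 0 1 0 1 0]
  -> pairs=18 depth=8 groups=9 -> yes

Answer: no no no yes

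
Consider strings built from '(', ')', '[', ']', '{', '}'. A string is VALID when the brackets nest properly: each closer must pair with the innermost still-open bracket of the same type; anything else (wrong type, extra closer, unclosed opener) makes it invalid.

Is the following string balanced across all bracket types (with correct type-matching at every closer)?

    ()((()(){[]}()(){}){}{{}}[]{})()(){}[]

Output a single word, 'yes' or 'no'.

pos 0: push '('; stack = (
pos 1: ')' matches '('; pop; stack = (empty)
pos 2: push '('; stack = (
pos 3: push '('; stack = ((
pos 4: push '('; stack = (((
pos 5: ')' matches '('; pop; stack = ((
pos 6: push '('; stack = (((
pos 7: ')' matches '('; pop; stack = ((
pos 8: push '{'; stack = (({
pos 9: push '['; stack = (({[
pos 10: ']' matches '['; pop; stack = (({
pos 11: '}' matches '{'; pop; stack = ((
pos 12: push '('; stack = (((
pos 13: ')' matches '('; pop; stack = ((
pos 14: push '('; stack = (((
pos 15: ')' matches '('; pop; stack = ((
pos 16: push '{'; stack = (({
pos 17: '}' matches '{'; pop; stack = ((
pos 18: ')' matches '('; pop; stack = (
pos 19: push '{'; stack = ({
pos 20: '}' matches '{'; pop; stack = (
pos 21: push '{'; stack = ({
pos 22: push '{'; stack = ({{
pos 23: '}' matches '{'; pop; stack = ({
pos 24: '}' matches '{'; pop; stack = (
pos 25: push '['; stack = ([
pos 26: ']' matches '['; pop; stack = (
pos 27: push '{'; stack = ({
pos 28: '}' matches '{'; pop; stack = (
pos 29: ')' matches '('; pop; stack = (empty)
pos 30: push '('; stack = (
pos 31: ')' matches '('; pop; stack = (empty)
pos 32: push '('; stack = (
pos 33: ')' matches '('; pop; stack = (empty)
pos 34: push '{'; stack = {
pos 35: '}' matches '{'; pop; stack = (empty)
pos 36: push '['; stack = [
pos 37: ']' matches '['; pop; stack = (empty)
end: stack empty → VALID
Verdict: properly nested → yes

Answer: yes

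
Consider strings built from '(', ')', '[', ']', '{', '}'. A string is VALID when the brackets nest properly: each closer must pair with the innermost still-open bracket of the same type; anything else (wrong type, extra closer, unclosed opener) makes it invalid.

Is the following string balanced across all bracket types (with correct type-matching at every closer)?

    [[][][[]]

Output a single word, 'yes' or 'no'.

pos 0: push '['; stack = [
pos 1: push '['; stack = [[
pos 2: ']' matches '['; pop; stack = [
pos 3: push '['; stack = [[
pos 4: ']' matches '['; pop; stack = [
pos 5: push '['; stack = [[
pos 6: push '['; stack = [[[
pos 7: ']' matches '['; pop; stack = [[
pos 8: ']' matches '['; pop; stack = [
end: stack still non-empty ([) → INVALID
Verdict: unclosed openers at end: [ → no

Answer: no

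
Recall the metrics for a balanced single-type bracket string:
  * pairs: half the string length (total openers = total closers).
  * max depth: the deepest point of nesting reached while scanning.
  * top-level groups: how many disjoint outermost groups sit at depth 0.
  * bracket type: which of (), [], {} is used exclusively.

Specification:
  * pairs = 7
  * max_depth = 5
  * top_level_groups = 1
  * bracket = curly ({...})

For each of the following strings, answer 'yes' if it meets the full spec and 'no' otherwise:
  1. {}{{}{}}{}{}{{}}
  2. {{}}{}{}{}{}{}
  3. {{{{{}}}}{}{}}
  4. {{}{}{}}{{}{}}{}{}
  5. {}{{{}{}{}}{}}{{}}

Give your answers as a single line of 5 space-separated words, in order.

String 1 '{}{{}{}}{}{}{{}}': depth seq [1 0 1 2 1 2 1 0 1 0 1 0 1 2 1 0]
  -> pairs=8 depth=2 groups=5 -> no
String 2 '{{}}{}{}{}{}{}': depth seq [1 2 1 0 1 0 1 0 1 0 1 0 1 0]
  -> pairs=7 depth=2 groups=6 -> no
String 3 '{{{{{}}}}{}{}}': depth seq [1 2 3 4 5 4 3 2 1 2 1 2 1 0]
  -> pairs=7 depth=5 groups=1 -> yes
String 4 '{{}{}{}}{{}{}}{}{}': depth seq [1 2 1 2 1 2 1 0 1 2 1 2 1 0 1 0 1 0]
  -> pairs=9 depth=2 groups=4 -> no
String 5 '{}{{{}{}{}}{}}{{}}': depth seq [1 0 1 2 3 2 3 2 3 2 1 2 1 0 1 2 1 0]
  -> pairs=9 depth=3 groups=3 -> no

Answer: no no yes no no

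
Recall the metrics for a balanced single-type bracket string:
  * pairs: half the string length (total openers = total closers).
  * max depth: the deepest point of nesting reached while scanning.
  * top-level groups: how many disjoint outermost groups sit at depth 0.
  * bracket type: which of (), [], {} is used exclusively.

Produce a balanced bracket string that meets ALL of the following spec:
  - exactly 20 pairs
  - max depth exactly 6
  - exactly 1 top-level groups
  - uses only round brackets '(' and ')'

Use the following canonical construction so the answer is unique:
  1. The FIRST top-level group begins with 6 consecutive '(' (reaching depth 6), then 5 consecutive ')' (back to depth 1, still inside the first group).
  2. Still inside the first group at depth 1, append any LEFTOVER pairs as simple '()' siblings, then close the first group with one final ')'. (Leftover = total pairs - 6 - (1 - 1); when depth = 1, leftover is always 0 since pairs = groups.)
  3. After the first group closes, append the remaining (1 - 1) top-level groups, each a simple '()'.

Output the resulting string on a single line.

Answer: (((((()))))()()()()()()()()()()()()()())

Derivation:
Spec: pairs=20 depth=6 groups=1
Leftover pairs = 20 - 6 - (1-1) = 14
First group: deep chain of depth 6 + 14 sibling pairs
Remaining 0 groups: simple '()' each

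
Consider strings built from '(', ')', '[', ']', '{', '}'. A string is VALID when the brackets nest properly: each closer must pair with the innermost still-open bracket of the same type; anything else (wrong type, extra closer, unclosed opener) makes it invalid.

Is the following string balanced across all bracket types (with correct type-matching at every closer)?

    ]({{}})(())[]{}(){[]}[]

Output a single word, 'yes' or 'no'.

pos 0: saw closer ']' but stack is empty → INVALID
Verdict: unmatched closer ']' at position 0 → no

Answer: no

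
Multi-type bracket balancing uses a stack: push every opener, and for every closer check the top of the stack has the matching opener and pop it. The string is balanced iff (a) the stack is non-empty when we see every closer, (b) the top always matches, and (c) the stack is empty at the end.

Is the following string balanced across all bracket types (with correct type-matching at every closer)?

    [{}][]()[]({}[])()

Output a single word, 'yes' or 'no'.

Answer: yes

Derivation:
pos 0: push '['; stack = [
pos 1: push '{'; stack = [{
pos 2: '}' matches '{'; pop; stack = [
pos 3: ']' matches '['; pop; stack = (empty)
pos 4: push '['; stack = [
pos 5: ']' matches '['; pop; stack = (empty)
pos 6: push '('; stack = (
pos 7: ')' matches '('; pop; stack = (empty)
pos 8: push '['; stack = [
pos 9: ']' matches '['; pop; stack = (empty)
pos 10: push '('; stack = (
pos 11: push '{'; stack = ({
pos 12: '}' matches '{'; pop; stack = (
pos 13: push '['; stack = ([
pos 14: ']' matches '['; pop; stack = (
pos 15: ')' matches '('; pop; stack = (empty)
pos 16: push '('; stack = (
pos 17: ')' matches '('; pop; stack = (empty)
end: stack empty → VALID
Verdict: properly nested → yes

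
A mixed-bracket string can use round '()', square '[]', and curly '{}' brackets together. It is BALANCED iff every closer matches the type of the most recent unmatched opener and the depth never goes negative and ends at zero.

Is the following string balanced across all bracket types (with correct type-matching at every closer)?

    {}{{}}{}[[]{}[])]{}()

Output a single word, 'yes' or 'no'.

pos 0: push '{'; stack = {
pos 1: '}' matches '{'; pop; stack = (empty)
pos 2: push '{'; stack = {
pos 3: push '{'; stack = {{
pos 4: '}' matches '{'; pop; stack = {
pos 5: '}' matches '{'; pop; stack = (empty)
pos 6: push '{'; stack = {
pos 7: '}' matches '{'; pop; stack = (empty)
pos 8: push '['; stack = [
pos 9: push '['; stack = [[
pos 10: ']' matches '['; pop; stack = [
pos 11: push '{'; stack = [{
pos 12: '}' matches '{'; pop; stack = [
pos 13: push '['; stack = [[
pos 14: ']' matches '['; pop; stack = [
pos 15: saw closer ')' but top of stack is '[' (expected ']') → INVALID
Verdict: type mismatch at position 15: ')' closes '[' → no

Answer: no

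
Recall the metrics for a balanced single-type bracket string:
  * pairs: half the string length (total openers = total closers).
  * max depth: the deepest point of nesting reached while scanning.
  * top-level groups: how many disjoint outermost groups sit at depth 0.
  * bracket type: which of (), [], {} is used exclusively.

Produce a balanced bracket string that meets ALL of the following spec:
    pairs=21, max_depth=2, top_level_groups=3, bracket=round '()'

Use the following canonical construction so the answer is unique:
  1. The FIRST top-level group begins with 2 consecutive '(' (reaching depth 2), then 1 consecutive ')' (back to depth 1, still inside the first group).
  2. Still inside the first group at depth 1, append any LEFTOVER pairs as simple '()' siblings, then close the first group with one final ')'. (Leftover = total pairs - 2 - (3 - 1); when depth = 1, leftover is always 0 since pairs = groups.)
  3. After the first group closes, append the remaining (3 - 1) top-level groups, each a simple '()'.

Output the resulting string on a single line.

Spec: pairs=21 depth=2 groups=3
Leftover pairs = 21 - 2 - (3-1) = 17
First group: deep chain of depth 2 + 17 sibling pairs
Remaining 2 groups: simple '()' each

Answer: (()()()()()()()()()()()()()()()()()())()()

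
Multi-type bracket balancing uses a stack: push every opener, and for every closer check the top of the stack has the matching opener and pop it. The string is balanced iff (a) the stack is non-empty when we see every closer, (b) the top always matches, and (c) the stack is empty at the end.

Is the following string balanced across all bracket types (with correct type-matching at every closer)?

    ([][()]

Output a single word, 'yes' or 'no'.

Answer: no

Derivation:
pos 0: push '('; stack = (
pos 1: push '['; stack = ([
pos 2: ']' matches '['; pop; stack = (
pos 3: push '['; stack = ([
pos 4: push '('; stack = ([(
pos 5: ')' matches '('; pop; stack = ([
pos 6: ']' matches '['; pop; stack = (
end: stack still non-empty (() → INVALID
Verdict: unclosed openers at end: ( → no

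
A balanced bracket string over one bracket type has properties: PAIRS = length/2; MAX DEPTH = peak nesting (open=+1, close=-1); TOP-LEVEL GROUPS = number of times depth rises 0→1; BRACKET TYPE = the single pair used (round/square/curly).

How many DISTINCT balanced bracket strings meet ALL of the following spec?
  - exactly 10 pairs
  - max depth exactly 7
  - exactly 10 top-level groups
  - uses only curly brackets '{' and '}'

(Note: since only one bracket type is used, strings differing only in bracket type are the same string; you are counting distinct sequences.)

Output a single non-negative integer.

Answer: 0

Derivation:
Spec: pairs=10 depth=7 groups=10
Count(depth <= 7) = 1
Count(depth <= 6) = 1
Count(depth == 7) = 1 - 1 = 0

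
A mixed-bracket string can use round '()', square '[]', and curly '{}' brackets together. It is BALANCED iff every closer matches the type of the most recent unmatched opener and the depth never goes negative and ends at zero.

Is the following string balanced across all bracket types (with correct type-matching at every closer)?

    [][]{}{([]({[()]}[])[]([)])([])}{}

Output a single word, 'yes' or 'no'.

Answer: no

Derivation:
pos 0: push '['; stack = [
pos 1: ']' matches '['; pop; stack = (empty)
pos 2: push '['; stack = [
pos 3: ']' matches '['; pop; stack = (empty)
pos 4: push '{'; stack = {
pos 5: '}' matches '{'; pop; stack = (empty)
pos 6: push '{'; stack = {
pos 7: push '('; stack = {(
pos 8: push '['; stack = {([
pos 9: ']' matches '['; pop; stack = {(
pos 10: push '('; stack = {((
pos 11: push '{'; stack = {(({
pos 12: push '['; stack = {(({[
pos 13: push '('; stack = {(({[(
pos 14: ')' matches '('; pop; stack = {(({[
pos 15: ']' matches '['; pop; stack = {(({
pos 16: '}' matches '{'; pop; stack = {((
pos 17: push '['; stack = {(([
pos 18: ']' matches '['; pop; stack = {((
pos 19: ')' matches '('; pop; stack = {(
pos 20: push '['; stack = {([
pos 21: ']' matches '['; pop; stack = {(
pos 22: push '('; stack = {((
pos 23: push '['; stack = {(([
pos 24: saw closer ')' but top of stack is '[' (expected ']') → INVALID
Verdict: type mismatch at position 24: ')' closes '[' → no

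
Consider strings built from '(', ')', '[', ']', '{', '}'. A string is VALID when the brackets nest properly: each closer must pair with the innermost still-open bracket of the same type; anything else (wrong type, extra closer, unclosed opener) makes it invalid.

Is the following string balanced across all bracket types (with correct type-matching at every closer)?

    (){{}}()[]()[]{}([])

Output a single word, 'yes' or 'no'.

Answer: yes

Derivation:
pos 0: push '('; stack = (
pos 1: ')' matches '('; pop; stack = (empty)
pos 2: push '{'; stack = {
pos 3: push '{'; stack = {{
pos 4: '}' matches '{'; pop; stack = {
pos 5: '}' matches '{'; pop; stack = (empty)
pos 6: push '('; stack = (
pos 7: ')' matches '('; pop; stack = (empty)
pos 8: push '['; stack = [
pos 9: ']' matches '['; pop; stack = (empty)
pos 10: push '('; stack = (
pos 11: ')' matches '('; pop; stack = (empty)
pos 12: push '['; stack = [
pos 13: ']' matches '['; pop; stack = (empty)
pos 14: push '{'; stack = {
pos 15: '}' matches '{'; pop; stack = (empty)
pos 16: push '('; stack = (
pos 17: push '['; stack = ([
pos 18: ']' matches '['; pop; stack = (
pos 19: ')' matches '('; pop; stack = (empty)
end: stack empty → VALID
Verdict: properly nested → yes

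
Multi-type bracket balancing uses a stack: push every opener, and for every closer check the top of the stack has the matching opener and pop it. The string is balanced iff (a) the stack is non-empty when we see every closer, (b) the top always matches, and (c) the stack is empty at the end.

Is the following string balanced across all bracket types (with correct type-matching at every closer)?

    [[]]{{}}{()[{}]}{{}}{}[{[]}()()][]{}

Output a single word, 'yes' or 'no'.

Answer: yes

Derivation:
pos 0: push '['; stack = [
pos 1: push '['; stack = [[
pos 2: ']' matches '['; pop; stack = [
pos 3: ']' matches '['; pop; stack = (empty)
pos 4: push '{'; stack = {
pos 5: push '{'; stack = {{
pos 6: '}' matches '{'; pop; stack = {
pos 7: '}' matches '{'; pop; stack = (empty)
pos 8: push '{'; stack = {
pos 9: push '('; stack = {(
pos 10: ')' matches '('; pop; stack = {
pos 11: push '['; stack = {[
pos 12: push '{'; stack = {[{
pos 13: '}' matches '{'; pop; stack = {[
pos 14: ']' matches '['; pop; stack = {
pos 15: '}' matches '{'; pop; stack = (empty)
pos 16: push '{'; stack = {
pos 17: push '{'; stack = {{
pos 18: '}' matches '{'; pop; stack = {
pos 19: '}' matches '{'; pop; stack = (empty)
pos 20: push '{'; stack = {
pos 21: '}' matches '{'; pop; stack = (empty)
pos 22: push '['; stack = [
pos 23: push '{'; stack = [{
pos 24: push '['; stack = [{[
pos 25: ']' matches '['; pop; stack = [{
pos 26: '}' matches '{'; pop; stack = [
pos 27: push '('; stack = [(
pos 28: ')' matches '('; pop; stack = [
pos 29: push '('; stack = [(
pos 30: ')' matches '('; pop; stack = [
pos 31: ']' matches '['; pop; stack = (empty)
pos 32: push '['; stack = [
pos 33: ']' matches '['; pop; stack = (empty)
pos 34: push '{'; stack = {
pos 35: '}' matches '{'; pop; stack = (empty)
end: stack empty → VALID
Verdict: properly nested → yes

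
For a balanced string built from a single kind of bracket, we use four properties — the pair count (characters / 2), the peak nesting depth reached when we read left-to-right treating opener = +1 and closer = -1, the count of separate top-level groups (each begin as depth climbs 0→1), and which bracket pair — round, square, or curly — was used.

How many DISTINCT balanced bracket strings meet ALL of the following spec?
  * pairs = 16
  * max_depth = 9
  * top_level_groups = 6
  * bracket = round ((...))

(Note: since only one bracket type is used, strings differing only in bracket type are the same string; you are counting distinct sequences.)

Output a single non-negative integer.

Spec: pairs=16 depth=9 groups=6
Count(depth <= 9) = 1225647
Count(depth <= 8) = 1224279
Count(depth == 9) = 1225647 - 1224279 = 1368

Answer: 1368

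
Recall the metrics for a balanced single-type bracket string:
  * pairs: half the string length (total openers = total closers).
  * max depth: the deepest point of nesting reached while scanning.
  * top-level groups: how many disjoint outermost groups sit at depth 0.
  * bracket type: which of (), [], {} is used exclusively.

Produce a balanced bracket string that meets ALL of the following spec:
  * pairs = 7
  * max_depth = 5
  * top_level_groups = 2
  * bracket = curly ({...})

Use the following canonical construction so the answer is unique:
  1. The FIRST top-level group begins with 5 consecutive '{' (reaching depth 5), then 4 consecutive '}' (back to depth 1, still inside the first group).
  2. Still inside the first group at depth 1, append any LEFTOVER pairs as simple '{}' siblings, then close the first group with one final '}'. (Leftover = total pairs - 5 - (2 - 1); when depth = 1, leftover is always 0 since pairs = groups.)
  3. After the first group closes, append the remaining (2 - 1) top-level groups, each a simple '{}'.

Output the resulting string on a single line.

Spec: pairs=7 depth=5 groups=2
Leftover pairs = 7 - 5 - (2-1) = 1
First group: deep chain of depth 5 + 1 sibling pairs
Remaining 1 groups: simple '{}' each

Answer: {{{{{}}}}{}}{}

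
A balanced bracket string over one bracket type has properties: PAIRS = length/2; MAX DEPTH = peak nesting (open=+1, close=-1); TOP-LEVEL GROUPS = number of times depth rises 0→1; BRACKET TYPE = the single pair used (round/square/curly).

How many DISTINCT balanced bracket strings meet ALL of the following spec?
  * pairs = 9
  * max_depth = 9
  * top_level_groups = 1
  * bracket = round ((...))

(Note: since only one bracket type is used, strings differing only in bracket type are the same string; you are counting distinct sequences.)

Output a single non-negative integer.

Spec: pairs=9 depth=9 groups=1
Count(depth <= 9) = 1430
Count(depth <= 8) = 1429
Count(depth == 9) = 1430 - 1429 = 1

Answer: 1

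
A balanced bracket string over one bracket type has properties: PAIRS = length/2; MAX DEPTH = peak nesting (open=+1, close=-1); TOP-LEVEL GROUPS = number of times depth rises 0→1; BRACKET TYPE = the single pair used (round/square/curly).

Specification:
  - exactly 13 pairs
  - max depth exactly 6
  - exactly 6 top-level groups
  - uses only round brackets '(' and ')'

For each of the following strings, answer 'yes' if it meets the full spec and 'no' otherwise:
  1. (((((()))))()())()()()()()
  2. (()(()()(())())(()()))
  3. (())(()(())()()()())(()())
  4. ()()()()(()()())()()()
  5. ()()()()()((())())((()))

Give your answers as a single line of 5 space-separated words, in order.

String 1 '(((((()))))()())()()()()()': depth seq [1 2 3 4 5 6 5 4 3 2 1 2 1 2 1 0 1 0 1 0 1 0 1 0 1 0]
  -> pairs=13 depth=6 groups=6 -> yes
String 2 '(()(()()(())())(()()))': depth seq [1 2 1 2 3 2 3 2 3 4 3 2 3 2 1 2 3 2 3 2 1 0]
  -> pairs=11 depth=4 groups=1 -> no
String 3 '(())(()(())()()()())(()())': depth seq [1 2 1 0 1 2 1 2 3 2 1 2 1 2 1 2 1 2 1 0 1 2 1 2 1 0]
  -> pairs=13 depth=3 groups=3 -> no
String 4 '()()()()(()()())()()()': depth seq [1 0 1 0 1 0 1 0 1 2 1 2 1 2 1 0 1 0 1 0 1 0]
  -> pairs=11 depth=2 groups=8 -> no
String 5 '()()()()()((())())((()))': depth seq [1 0 1 0 1 0 1 0 1 0 1 2 3 2 1 2 1 0 1 2 3 2 1 0]
  -> pairs=12 depth=3 groups=7 -> no

Answer: yes no no no no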